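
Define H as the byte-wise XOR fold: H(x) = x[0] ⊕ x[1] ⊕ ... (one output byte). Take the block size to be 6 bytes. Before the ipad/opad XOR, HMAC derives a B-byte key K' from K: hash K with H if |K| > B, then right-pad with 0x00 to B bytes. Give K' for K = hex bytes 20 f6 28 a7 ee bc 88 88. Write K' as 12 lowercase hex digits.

0b0000000000

|K| = 8 > B = 6, so first hash the key.
H(K): XOR 20⊕f6⊕28⊕a7⊕ee⊕bc⊕88⊕88 = 0b.
Zero-pad H(K) = 0b to 6 bytes: K' = 0b 00 00 00 00 00.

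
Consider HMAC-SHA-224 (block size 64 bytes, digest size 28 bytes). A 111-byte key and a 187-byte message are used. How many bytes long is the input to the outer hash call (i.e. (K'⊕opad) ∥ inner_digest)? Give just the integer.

Key is 111 > 64 bytes, so it is hashed to 28 bytes then zero-padded to 64: |K'| = 64.
Outer input = (K'⊕opad) ∥ H(inner) → 64 + 28 = 92 bytes.

92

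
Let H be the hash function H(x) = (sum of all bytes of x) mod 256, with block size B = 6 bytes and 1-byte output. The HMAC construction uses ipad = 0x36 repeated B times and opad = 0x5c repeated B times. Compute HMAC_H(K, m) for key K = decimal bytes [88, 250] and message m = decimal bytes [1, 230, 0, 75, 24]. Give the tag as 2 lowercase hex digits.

76

Key decimal bytes [88, 250] = 58 fa is 2 bytes ≤ B = 6; zero-pad to 6 bytes: K' = 58 fa 00 00 00 00.
K' ⊕ ipad = 6e cc 36 36 36 36.  K' ⊕ opad = 04 a6 5c 5c 5c 5c.
Inner input = (K'⊕ipad) ∥ m = 6e cc 36 36 36 36 ∥ 01 e6 00 4b 18.
Inner hash: sum = 110+204+54+54+54+54+1+230+0+75+24 = 860; mod 256 = 92 → 5c.
Outer input = (K'⊕opad) ∥ inner = 04 a6 5c 5c 5c 5c ∥ 5c.
Outer hash (tag): sum = 4+166+92+92+92+92+92 = 630; mod 256 = 118 → 76.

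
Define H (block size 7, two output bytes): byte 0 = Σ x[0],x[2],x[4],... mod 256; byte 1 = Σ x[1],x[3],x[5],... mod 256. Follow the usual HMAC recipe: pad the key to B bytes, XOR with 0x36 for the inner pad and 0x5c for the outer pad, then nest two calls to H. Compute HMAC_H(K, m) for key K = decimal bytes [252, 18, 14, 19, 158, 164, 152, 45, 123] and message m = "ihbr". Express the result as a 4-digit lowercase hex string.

Key decimal bytes [252, 18, 14, 19, 158, 164, 152, 45, 123] = fc 12 0e 13 9e a4 98 2d 7b is 9 bytes > B = 7, so hash it first: H(key) = bb f6, then zero-pad to 7 bytes: K' = bb f6 00 00 00 00 00.
K' ⊕ ipad = 8d c0 36 36 36 36 36.  K' ⊕ opad = e7 aa 5c 5c 5c 5c 5c.
Inner input = (K'⊕ipad) ∥ m = 8d c0 36 36 36 36 36 ∥ 69 68 62 72.
Inner hash: even-index sum = 521 mod 256 = 9; odd-index sum = 503 mod 256 = 247 → 09 f7.
Outer input = (K'⊕opad) ∥ inner = e7 aa 5c 5c 5c 5c 5c ∥ 09 f7.
Outer hash (tag): even-index sum = 754 mod 256 = 242; odd-index sum = 363 mod 256 = 107 → f2 6b.

f26b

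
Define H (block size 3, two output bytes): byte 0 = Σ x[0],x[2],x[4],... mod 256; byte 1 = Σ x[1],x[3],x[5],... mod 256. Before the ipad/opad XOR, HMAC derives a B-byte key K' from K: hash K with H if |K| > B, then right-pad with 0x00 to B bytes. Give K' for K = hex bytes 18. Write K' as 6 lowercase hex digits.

180000

Key hex bytes 18 is 1 byte ≤ B = 3; zero-pad to 3 bytes: K' = 18 00 00.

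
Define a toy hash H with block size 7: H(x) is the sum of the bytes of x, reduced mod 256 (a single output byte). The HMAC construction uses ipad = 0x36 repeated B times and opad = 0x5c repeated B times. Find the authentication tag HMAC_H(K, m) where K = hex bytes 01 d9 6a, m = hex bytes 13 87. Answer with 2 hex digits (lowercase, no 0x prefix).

7c

Key hex bytes 01 d9 6a is 3 bytes ≤ B = 7; zero-pad to 7 bytes: K' = 01 d9 6a 00 00 00 00.
K' ⊕ ipad = 37 ef 5c 36 36 36 36.  K' ⊕ opad = 5d 85 36 5c 5c 5c 5c.
Inner input = (K'⊕ipad) ∥ m = 37 ef 5c 36 36 36 36 ∥ 13 87.
Inner hash: sum = 55+239+92+54+54+54+54+19+135 = 756; mod 256 = 244 → f4.
Outer input = (K'⊕opad) ∥ inner = 5d 85 36 5c 5c 5c 5c ∥ f4.
Outer hash (tag): sum = 93+133+54+92+92+92+92+244 = 892; mod 256 = 124 → 7c.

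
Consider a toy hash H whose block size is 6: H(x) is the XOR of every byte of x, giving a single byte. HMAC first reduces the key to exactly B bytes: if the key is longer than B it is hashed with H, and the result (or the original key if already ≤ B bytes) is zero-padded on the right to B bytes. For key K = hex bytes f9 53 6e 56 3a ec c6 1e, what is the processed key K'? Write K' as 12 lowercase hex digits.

|K| = 8 > B = 6, so first hash the key.
H(K): XOR f9⊕53⊕6e⊕56⊕3a⊕ec⊕c6⊕1e = 9c.
Zero-pad H(K) = 9c to 6 bytes: K' = 9c 00 00 00 00 00.

9c0000000000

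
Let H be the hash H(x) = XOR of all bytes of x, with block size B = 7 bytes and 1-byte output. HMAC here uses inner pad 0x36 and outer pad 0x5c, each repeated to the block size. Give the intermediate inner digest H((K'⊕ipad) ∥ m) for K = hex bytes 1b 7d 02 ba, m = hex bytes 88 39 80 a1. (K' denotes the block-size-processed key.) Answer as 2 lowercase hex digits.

Key hex bytes 1b 7d 02 ba is 4 bytes ≤ B = 7; zero-pad to 7 bytes: K' = 1b 7d 02 ba 00 00 00.
K' ⊕ ipad = 2d 4b 34 8c 36 36 36.
Inner input = 2d 4b 34 8c 36 36 36 ∥ 88 39 80 a1.
Inner hash: XOR 2d⊕4b⊕34⊕8c⊕36⊕36⊕36⊕88⊕39⊕80⊕a1 = 78.

78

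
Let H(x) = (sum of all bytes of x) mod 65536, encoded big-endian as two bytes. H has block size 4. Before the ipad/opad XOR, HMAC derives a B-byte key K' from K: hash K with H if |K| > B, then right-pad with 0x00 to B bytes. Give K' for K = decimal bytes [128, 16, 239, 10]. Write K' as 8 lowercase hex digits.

8010ef0a

Key decimal bytes [128, 16, 239, 10] = 80 10 ef 0a is exactly B = 4 bytes: K' = 80 10 ef 0a.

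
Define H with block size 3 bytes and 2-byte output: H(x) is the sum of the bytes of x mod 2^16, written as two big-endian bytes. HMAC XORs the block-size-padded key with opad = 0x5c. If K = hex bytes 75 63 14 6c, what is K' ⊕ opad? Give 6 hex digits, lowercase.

5d045c

Key hex bytes 75 63 14 6c is 4 bytes > B = 3, so hash it first: H(key) = 01 58, then zero-pad to 3 bytes: K' = 01 58 00.
XOR each byte with 0x5c: 01⊕5c=5d, 58⊕5c=04, 00⊕5c=5c.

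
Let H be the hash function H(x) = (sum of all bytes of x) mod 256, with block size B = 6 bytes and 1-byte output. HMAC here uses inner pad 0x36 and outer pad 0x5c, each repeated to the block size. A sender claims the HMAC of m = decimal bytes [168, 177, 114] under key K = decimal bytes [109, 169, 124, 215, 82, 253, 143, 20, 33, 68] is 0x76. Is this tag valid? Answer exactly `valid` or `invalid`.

invalid

Key decimal bytes [109, 169, 124, 215, 82, 253, 143, 20, 33, 68] = 6d a9 7c d7 52 fd 8f 14 21 44 is 10 bytes > B = 6, so hash it first: H(key) = c0, then zero-pad to 6 bytes: K' = c0 00 00 00 00 00.
K' ⊕ ipad = f6 36 36 36 36 36; K' ⊕ opad = 9c 5c 5c 5c 5c 5c.
Inner hash: sum = 246+54+54+54+54+54+168+177+114 = 975; mod 256 = 207 → cf.
Outer hash (recomputed tag): sum = 156+92+92+92+92+92+207 = 823; mod 256 = 55 → 37.
Recomputed tag = 37; claimed = 76 → mismatch.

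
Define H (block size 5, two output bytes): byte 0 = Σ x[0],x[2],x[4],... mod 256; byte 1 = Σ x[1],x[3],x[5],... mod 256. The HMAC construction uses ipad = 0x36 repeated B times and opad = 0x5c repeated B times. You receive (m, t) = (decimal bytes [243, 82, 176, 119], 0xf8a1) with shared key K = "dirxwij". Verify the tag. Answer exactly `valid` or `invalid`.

Key "dirxwij" = 64 69 72 78 77 69 6a is 7 bytes > B = 5, so hash it first: H(key) = b7 4a, then zero-pad to 5 bytes: K' = b7 4a 00 00 00.
K' ⊕ ipad = 81 7c 36 36 36; K' ⊕ opad = eb 16 5c 5c 5c.
Inner hash: even-index sum = 438 mod 256 = 182; odd-index sum = 597 mod 256 = 85 → b6 55.
Outer hash (recomputed tag): even-index sum = 504 mod 256 = 248; odd-index sum = 296 mod 256 = 40 → f8 28.
Recomputed tag = f828; claimed = f8a1 → mismatch.

invalid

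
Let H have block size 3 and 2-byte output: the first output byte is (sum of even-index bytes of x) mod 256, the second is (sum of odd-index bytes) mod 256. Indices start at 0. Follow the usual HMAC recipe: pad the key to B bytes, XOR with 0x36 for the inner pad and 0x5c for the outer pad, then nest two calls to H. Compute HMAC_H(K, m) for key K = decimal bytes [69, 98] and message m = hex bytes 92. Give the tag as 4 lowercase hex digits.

5be7

Key decimal bytes [69, 98] = 45 62 is 2 bytes ≤ B = 3; zero-pad to 3 bytes: K' = 45 62 00.
K' ⊕ ipad = 73 54 36.  K' ⊕ opad = 19 3e 5c.
Inner input = (K'⊕ipad) ∥ m = 73 54 36 ∥ 92.
Inner hash: even-index sum = 169 mod 256 = 169; odd-index sum = 230 mod 256 = 230 → a9 e6.
Outer input = (K'⊕opad) ∥ inner = 19 3e 5c ∥ a9 e6.
Outer hash (tag): even-index sum = 347 mod 256 = 91; odd-index sum = 231 mod 256 = 231 → 5b e7.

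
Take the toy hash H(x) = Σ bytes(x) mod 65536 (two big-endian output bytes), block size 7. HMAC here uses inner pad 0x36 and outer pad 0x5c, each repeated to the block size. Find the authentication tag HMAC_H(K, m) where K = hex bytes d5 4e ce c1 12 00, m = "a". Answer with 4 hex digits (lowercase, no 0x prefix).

030f

Key hex bytes d5 4e ce c1 12 00 is 6 bytes ≤ B = 7; zero-pad to 7 bytes: K' = d5 4e ce c1 12 00 00.
K' ⊕ ipad = e3 78 f8 f7 24 36 36.  K' ⊕ opad = 89 12 92 9d 4e 5c 5c.
Inner input = (K'⊕ipad) ∥ m = e3 78 f8 f7 24 36 36 ∥ 61.
Inner hash: sum = 227+120+248+247+36+54+54+97 = 1083 → 04 3b.
Outer input = (K'⊕opad) ∥ inner = 89 12 92 9d 4e 5c 5c ∥ 04 3b.
Outer hash (tag): sum = 137+18+146+157+78+92+92+4+59 = 783 → 03 0f.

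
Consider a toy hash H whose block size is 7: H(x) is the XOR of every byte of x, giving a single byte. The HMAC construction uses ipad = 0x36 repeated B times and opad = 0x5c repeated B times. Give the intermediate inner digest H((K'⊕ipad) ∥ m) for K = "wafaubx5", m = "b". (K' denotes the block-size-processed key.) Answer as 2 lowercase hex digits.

Key "wafaubx5" = 77 61 66 61 75 62 78 35 is 8 bytes > B = 7, so hash it first: H(key) = 4b, then zero-pad to 7 bytes: K' = 4b 00 00 00 00 00 00.
K' ⊕ ipad = 7d 36 36 36 36 36 36.
Inner input = 7d 36 36 36 36 36 36 ∥ 62.
Inner hash: XOR 7d⊕36⊕36⊕36⊕36⊕36⊕36⊕62 = 1f.

1f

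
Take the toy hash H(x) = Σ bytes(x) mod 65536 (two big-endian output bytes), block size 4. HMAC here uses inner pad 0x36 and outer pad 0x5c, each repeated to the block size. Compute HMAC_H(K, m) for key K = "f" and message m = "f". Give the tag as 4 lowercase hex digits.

01a7

Key "f" = 66 is 1 byte ≤ B = 4; zero-pad to 4 bytes: K' = 66 00 00 00.
K' ⊕ ipad = 50 36 36 36.  K' ⊕ opad = 3a 5c 5c 5c.
Inner input = (K'⊕ipad) ∥ m = 50 36 36 36 ∥ 66.
Inner hash: sum = 80+54+54+54+102 = 344 → 01 58.
Outer input = (K'⊕opad) ∥ inner = 3a 5c 5c 5c ∥ 01 58.
Outer hash (tag): sum = 58+92+92+92+1+88 = 423 → 01 a7.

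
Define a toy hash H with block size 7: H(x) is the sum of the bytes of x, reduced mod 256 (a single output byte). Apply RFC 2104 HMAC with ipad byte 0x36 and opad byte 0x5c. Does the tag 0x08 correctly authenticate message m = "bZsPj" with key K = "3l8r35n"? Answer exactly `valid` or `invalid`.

Key "3l8r35n" = 33 6c 38 72 33 35 6e is exactly B = 7 bytes: K' = 33 6c 38 72 33 35 6e.
K' ⊕ ipad = 05 5a 0e 44 05 03 58; K' ⊕ opad = 6f 30 64 2e 6f 69 32.
Inner hash: sum = 5+90+14+68+5+3+88+98+90+115+80+106 = 762; mod 256 = 250 → fa.
Outer hash (recomputed tag): sum = 111+48+100+46+111+105+50+250 = 821; mod 256 = 53 → 35.
Recomputed tag = 35; claimed = 08 → mismatch.

invalid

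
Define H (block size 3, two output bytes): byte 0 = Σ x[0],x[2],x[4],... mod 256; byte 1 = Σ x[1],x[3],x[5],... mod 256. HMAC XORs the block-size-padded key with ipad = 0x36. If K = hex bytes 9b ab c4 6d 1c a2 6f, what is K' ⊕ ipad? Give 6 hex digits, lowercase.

dc8c36

Key hex bytes 9b ab c4 6d 1c a2 6f is 7 bytes > B = 3, so hash it first: H(key) = ea ba, then zero-pad to 3 bytes: K' = ea ba 00.
XOR each byte with 0x36: ea⊕36=dc, ba⊕36=8c, 00⊕36=36.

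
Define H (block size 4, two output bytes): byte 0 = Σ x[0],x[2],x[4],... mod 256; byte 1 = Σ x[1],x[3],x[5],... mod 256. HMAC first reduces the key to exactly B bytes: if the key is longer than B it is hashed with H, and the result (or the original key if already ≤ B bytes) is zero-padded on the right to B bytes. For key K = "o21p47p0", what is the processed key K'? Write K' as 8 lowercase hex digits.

|K| = 8 > B = 4, so first hash the key.
H(K): even-index sum = 324 mod 256 = 68; odd-index sum = 265 mod 256 = 9 → 44 09.
Zero-pad H(K) = 44 09 to 4 bytes: K' = 44 09 00 00.

44090000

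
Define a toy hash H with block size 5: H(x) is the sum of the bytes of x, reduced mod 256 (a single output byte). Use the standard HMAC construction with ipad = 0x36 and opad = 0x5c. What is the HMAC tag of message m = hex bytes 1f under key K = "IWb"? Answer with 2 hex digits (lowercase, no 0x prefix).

Key "IWb" = 49 57 62 is 3 bytes ≤ B = 5; zero-pad to 5 bytes: K' = 49 57 62 00 00.
K' ⊕ ipad = 7f 61 54 36 36.  K' ⊕ opad = 15 0b 3e 5c 5c.
Inner input = (K'⊕ipad) ∥ m = 7f 61 54 36 36 ∥ 1f.
Inner hash: sum = 127+97+84+54+54+31 = 447; mod 256 = 191 → bf.
Outer input = (K'⊕opad) ∥ inner = 15 0b 3e 5c 5c ∥ bf.
Outer hash (tag): sum = 21+11+62+92+92+191 = 469; mod 256 = 213 → d5.

d5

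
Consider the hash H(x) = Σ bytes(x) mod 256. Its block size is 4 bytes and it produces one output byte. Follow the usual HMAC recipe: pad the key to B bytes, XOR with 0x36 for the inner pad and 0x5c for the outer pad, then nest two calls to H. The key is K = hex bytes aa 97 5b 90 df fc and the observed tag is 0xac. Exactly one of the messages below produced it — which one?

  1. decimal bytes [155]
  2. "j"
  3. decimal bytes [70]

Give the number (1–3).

2

Key hex bytes aa 97 5b 90 df fc is 6 bytes > B = 4, so hash it first: H(key) = 07, then zero-pad to 4 bytes: K' = 07 00 00 00.
K' ⊕ ipad = 31 36 36 36; K' ⊕ opad = 5b 5c 5c 5c.
m1: inner = H(31 36 36 36 9b) = 6e; tag = H(5b 5c 5c 5c 6e) = dd
m2: inner = H(31 36 36 36 6a) = 3d; tag = H(5b 5c 5c 5c 3d) = ac ← matches
m3: inner = H(31 36 36 36 46) = 19; tag = H(5b 5c 5c 5c 19) = 88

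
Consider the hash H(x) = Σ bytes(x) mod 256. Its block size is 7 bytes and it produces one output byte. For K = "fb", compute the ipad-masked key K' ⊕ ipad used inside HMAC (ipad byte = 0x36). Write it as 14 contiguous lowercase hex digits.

Key "fb" = 66 62 is 2 bytes ≤ B = 7; zero-pad to 7 bytes: K' = 66 62 00 00 00 00 00.
XOR each byte with 0x36: 66⊕36=50, 62⊕36=54, 00⊕36=36, 00⊕36=36, 00⊕36=36, 00⊕36=36, 00⊕36=36.

50543636363636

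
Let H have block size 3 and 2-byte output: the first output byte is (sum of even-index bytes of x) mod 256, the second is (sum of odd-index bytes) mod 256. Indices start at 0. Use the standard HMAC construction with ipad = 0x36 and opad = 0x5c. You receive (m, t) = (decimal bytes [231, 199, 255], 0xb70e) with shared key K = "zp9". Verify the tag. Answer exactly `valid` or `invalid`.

invalid

Key "zp9" = 7a 70 39 is exactly B = 3 bytes: K' = 7a 70 39.
K' ⊕ ipad = 4c 46 0f; K' ⊕ opad = 26 2c 65.
Inner hash: even-index sum = 290 mod 256 = 34; odd-index sum = 556 mod 256 = 44 → 22 2c.
Outer hash (recomputed tag): even-index sum = 183 mod 256 = 183; odd-index sum = 78 mod 256 = 78 → b7 4e.
Recomputed tag = b74e; claimed = b70e → mismatch.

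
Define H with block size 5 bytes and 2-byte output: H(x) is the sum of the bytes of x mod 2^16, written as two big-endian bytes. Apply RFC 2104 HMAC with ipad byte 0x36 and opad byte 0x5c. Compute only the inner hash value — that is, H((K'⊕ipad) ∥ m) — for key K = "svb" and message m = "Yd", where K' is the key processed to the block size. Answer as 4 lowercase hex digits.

0202

Key "svb" = 73 76 62 is 3 bytes ≤ B = 5; zero-pad to 5 bytes: K' = 73 76 62 00 00.
K' ⊕ ipad = 45 40 54 36 36.
Inner input = 45 40 54 36 36 ∥ 59 64.
Inner hash: sum = 69+64+84+54+54+89+100 = 514 → 02 02.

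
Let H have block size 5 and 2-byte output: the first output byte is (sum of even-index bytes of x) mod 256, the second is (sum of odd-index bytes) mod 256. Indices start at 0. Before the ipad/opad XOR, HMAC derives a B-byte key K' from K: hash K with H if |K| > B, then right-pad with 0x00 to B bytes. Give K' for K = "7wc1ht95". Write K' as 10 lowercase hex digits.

|K| = 8 > B = 5, so first hash the key.
H(K): even-index sum = 315 mod 256 = 59; odd-index sum = 337 mod 256 = 81 → 3b 51.
Zero-pad H(K) = 3b 51 to 5 bytes: K' = 3b 51 00 00 00.

3b51000000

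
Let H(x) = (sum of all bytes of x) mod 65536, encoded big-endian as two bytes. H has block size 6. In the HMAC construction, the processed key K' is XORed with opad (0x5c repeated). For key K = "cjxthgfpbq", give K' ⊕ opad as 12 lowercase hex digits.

586d5c5c5c5c

Key "cjxthgfpbq" = 63 6a 78 74 68 67 66 70 62 71 is 10 bytes > B = 6, so hash it first: H(key) = 04 31, then zero-pad to 6 bytes: K' = 04 31 00 00 00 00.
XOR each byte with 0x5c: 04⊕5c=58, 31⊕5c=6d, 00⊕5c=5c, 00⊕5c=5c, 00⊕5c=5c, 00⊕5c=5c.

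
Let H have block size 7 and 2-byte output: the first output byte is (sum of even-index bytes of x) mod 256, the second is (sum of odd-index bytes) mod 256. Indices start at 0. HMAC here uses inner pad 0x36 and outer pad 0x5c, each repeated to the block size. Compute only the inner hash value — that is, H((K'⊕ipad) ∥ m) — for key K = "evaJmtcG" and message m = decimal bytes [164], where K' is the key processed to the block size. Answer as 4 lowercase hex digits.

Key "evaJmtcG" = 65 76 61 4a 6d 74 63 47 is 8 bytes > B = 7, so hash it first: H(key) = 96 7b, then zero-pad to 7 bytes: K' = 96 7b 00 00 00 00 00.
K' ⊕ ipad = a0 4d 36 36 36 36 36.
Inner input = a0 4d 36 36 36 36 36 ∥ a4.
Inner hash: even-index sum = 322 mod 256 = 66; odd-index sum = 349 mod 256 = 93 → 42 5d.

425d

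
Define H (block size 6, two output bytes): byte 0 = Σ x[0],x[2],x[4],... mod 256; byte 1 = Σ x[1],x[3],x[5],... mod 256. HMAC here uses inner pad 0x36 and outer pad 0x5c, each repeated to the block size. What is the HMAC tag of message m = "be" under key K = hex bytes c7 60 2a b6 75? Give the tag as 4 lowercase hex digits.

ecf3

Key hex bytes c7 60 2a b6 75 is 5 bytes ≤ B = 6; zero-pad to 6 bytes: K' = c7 60 2a b6 75 00.
K' ⊕ ipad = f1 56 1c 80 43 36.  K' ⊕ opad = 9b 3c 76 ea 29 5c.
Inner input = (K'⊕ipad) ∥ m = f1 56 1c 80 43 36 ∥ 62 65.
Inner hash: even-index sum = 434 mod 256 = 178; odd-index sum = 369 mod 256 = 113 → b2 71.
Outer input = (K'⊕opad) ∥ inner = 9b 3c 76 ea 29 5c ∥ b2 71.
Outer hash (tag): even-index sum = 492 mod 256 = 236; odd-index sum = 499 mod 256 = 243 → ec f3.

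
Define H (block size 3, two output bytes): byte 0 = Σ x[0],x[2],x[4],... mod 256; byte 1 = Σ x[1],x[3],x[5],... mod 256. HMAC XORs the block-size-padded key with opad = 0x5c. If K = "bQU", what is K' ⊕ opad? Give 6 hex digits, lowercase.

Key "bQU" = 62 51 55 is exactly B = 3 bytes: K' = 62 51 55.
XOR each byte with 0x5c: 62⊕5c=3e, 51⊕5c=0d, 55⊕5c=09.

3e0d09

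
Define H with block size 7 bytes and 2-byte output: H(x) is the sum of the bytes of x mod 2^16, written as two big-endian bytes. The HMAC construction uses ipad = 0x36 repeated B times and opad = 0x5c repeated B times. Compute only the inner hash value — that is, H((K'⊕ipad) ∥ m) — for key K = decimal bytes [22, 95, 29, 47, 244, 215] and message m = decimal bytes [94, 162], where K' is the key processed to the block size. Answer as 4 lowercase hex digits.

Key decimal bytes [22, 95, 29, 47, 244, 215] = 16 5f 1d 2f f4 d7 is 6 bytes ≤ B = 7; zero-pad to 7 bytes: K' = 16 5f 1d 2f f4 d7 00.
K' ⊕ ipad = 20 69 2b 19 c2 e1 36.
Inner input = 20 69 2b 19 c2 e1 36 ∥ 5e a2.
Inner hash: sum = 32+105+43+25+194+225+54+94+162 = 934 → 03 a6.

03a6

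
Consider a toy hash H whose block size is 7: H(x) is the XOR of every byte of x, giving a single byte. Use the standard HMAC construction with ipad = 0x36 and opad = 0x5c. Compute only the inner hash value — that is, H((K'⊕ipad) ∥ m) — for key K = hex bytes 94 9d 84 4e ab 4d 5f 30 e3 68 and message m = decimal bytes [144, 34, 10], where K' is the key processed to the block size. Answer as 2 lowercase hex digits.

Key hex bytes 94 9d 84 4e ab 4d 5f 30 e3 68 is 10 bytes > B = 7, so hash it first: H(key) = c1, then zero-pad to 7 bytes: K' = c1 00 00 00 00 00 00.
K' ⊕ ipad = f7 36 36 36 36 36 36.
Inner input = f7 36 36 36 36 36 36 ∥ 90 22 0a.
Inner hash: XOR f7⊕36⊕36⊕36⊕36⊕36⊕36⊕90⊕22⊕0a = 4f.

4f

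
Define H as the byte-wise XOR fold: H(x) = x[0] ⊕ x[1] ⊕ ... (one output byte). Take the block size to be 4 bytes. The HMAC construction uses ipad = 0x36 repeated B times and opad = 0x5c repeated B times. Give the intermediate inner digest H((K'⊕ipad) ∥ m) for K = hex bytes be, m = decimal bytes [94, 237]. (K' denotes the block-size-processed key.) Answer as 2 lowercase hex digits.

Key hex bytes be is 1 byte ≤ B = 4; zero-pad to 4 bytes: K' = be 00 00 00.
K' ⊕ ipad = 88 36 36 36.
Inner input = 88 36 36 36 ∥ 5e ed.
Inner hash: XOR 88⊕36⊕36⊕36⊕5e⊕ed = 0d.

0d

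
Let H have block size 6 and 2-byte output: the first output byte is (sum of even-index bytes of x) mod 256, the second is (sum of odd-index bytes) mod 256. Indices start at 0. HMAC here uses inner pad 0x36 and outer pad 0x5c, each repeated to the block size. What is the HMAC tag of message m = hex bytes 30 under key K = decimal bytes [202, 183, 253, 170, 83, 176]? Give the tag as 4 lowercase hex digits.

a270

Key decimal bytes [202, 183, 253, 170, 83, 176] = ca b7 fd aa 53 b0 is exactly B = 6 bytes: K' = ca b7 fd aa 53 b0.
K' ⊕ ipad = fc 81 cb 9c 65 86.  K' ⊕ opad = 96 eb a1 f6 0f ec.
Inner input = (K'⊕ipad) ∥ m = fc 81 cb 9c 65 86 ∥ 30.
Inner hash: even-index sum = 604 mod 256 = 92; odd-index sum = 419 mod 256 = 163 → 5c a3.
Outer input = (K'⊕opad) ∥ inner = 96 eb a1 f6 0f ec ∥ 5c a3.
Outer hash (tag): even-index sum = 418 mod 256 = 162; odd-index sum = 880 mod 256 = 112 → a2 70.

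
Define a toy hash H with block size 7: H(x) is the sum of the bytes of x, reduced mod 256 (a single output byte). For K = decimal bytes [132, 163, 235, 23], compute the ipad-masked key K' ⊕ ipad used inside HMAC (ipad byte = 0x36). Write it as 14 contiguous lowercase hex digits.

Key decimal bytes [132, 163, 235, 23] = 84 a3 eb 17 is 4 bytes ≤ B = 7; zero-pad to 7 bytes: K' = 84 a3 eb 17 00 00 00.
XOR each byte with 0x36: 84⊕36=b2, a3⊕36=95, eb⊕36=dd, 17⊕36=21, 00⊕36=36, 00⊕36=36, 00⊕36=36.

b295dd21363636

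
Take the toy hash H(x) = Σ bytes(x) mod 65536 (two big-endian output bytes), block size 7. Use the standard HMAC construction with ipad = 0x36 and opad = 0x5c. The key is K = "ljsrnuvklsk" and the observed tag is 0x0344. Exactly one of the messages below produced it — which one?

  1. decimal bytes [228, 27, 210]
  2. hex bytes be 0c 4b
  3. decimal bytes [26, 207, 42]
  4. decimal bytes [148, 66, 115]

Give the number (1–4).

Key "ljsrnuvklsk" = 6c 6a 73 72 6e 75 76 6b 6c 73 6b is 11 bytes > B = 7, so hash it first: H(key) = 04 c9, then zero-pad to 7 bytes: K' = 04 c9 00 00 00 00 00.
K' ⊕ ipad = 32 ff 36 36 36 36 36; K' ⊕ opad = 58 95 5c 5c 5c 5c 5c.
m1: inner = H(32 ff 36 36 36 36 36 e4 1b d2) = 04 10; tag = H(58 95 5c 5c 5c 5c 5c 04 10) = 02cd
m2: inner = H(32 ff 36 36 36 36 36 be 0c 4b) = 03 54; tag = H(58 95 5c 5c 5c 5c 5c 03 54) = 0310
m3: inner = H(32 ff 36 36 36 36 36 1a cf 2a) = 03 52; tag = H(58 95 5c 5c 5c 5c 5c 03 52) = 030e
m4: inner = H(32 ff 36 36 36 36 36 94 42 73) = 03 88; tag = H(58 95 5c 5c 5c 5c 5c 03 88) = 0344 ← matches

4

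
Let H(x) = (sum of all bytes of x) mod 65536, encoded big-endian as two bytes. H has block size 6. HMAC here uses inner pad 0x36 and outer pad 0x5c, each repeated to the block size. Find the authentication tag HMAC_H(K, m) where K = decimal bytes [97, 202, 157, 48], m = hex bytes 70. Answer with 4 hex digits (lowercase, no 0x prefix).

039a

Key decimal bytes [97, 202, 157, 48] = 61 ca 9d 30 is 4 bytes ≤ B = 6; zero-pad to 6 bytes: K' = 61 ca 9d 30 00 00.
K' ⊕ ipad = 57 fc ab 06 36 36.  K' ⊕ opad = 3d 96 c1 6c 5c 5c.
Inner input = (K'⊕ipad) ∥ m = 57 fc ab 06 36 36 ∥ 70.
Inner hash: sum = 87+252+171+6+54+54+112 = 736 → 02 e0.
Outer input = (K'⊕opad) ∥ inner = 3d 96 c1 6c 5c 5c ∥ 02 e0.
Outer hash (tag): sum = 61+150+193+108+92+92+2+224 = 922 → 03 9a.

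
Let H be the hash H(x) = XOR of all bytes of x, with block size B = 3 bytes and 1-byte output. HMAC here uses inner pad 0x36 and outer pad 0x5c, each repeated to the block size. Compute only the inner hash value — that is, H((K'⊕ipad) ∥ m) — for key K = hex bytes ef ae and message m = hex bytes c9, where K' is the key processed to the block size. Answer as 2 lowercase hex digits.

be

Key hex bytes ef ae is 2 bytes ≤ B = 3; zero-pad to 3 bytes: K' = ef ae 00.
K' ⊕ ipad = d9 98 36.
Inner input = d9 98 36 ∥ c9.
Inner hash: XOR d9⊕98⊕36⊕c9 = be.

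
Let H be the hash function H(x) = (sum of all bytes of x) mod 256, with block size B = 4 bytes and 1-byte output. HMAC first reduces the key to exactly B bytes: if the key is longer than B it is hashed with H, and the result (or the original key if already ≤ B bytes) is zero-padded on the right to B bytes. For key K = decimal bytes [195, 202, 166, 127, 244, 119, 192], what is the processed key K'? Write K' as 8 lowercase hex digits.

|K| = 7 > B = 4, so first hash the key.
H(K): sum = 195+202+166+127+244+119+192 = 1245; mod 256 = 221 → dd.
Zero-pad H(K) = dd to 4 bytes: K' = dd 00 00 00.

dd000000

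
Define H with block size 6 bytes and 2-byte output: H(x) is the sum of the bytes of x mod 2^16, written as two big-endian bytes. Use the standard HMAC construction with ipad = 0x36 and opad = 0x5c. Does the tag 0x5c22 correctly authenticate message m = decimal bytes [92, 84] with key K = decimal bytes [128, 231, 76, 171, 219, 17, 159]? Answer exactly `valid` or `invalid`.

invalid

Key decimal bytes [128, 231, 76, 171, 219, 17, 159] = 80 e7 4c ab db 11 9f is 7 bytes > B = 6, so hash it first: H(key) = 03 e9, then zero-pad to 6 bytes: K' = 03 e9 00 00 00 00.
K' ⊕ ipad = 35 df 36 36 36 36; K' ⊕ opad = 5f b5 5c 5c 5c 5c.
Inner hash: sum = 53+223+54+54+54+54+92+84 = 668 → 02 9c.
Outer hash (recomputed tag): sum = 95+181+92+92+92+92+2+156 = 802 → 03 22.
Recomputed tag = 0322; claimed = 5c22 → mismatch.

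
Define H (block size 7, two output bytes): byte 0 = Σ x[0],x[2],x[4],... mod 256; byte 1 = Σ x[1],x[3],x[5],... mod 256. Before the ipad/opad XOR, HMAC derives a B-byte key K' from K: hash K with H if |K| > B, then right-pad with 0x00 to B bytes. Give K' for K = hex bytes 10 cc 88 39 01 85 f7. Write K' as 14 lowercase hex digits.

Key hex bytes 10 cc 88 39 01 85 f7 is exactly B = 7 bytes: K' = 10 cc 88 39 01 85 f7.

10cc88390185f7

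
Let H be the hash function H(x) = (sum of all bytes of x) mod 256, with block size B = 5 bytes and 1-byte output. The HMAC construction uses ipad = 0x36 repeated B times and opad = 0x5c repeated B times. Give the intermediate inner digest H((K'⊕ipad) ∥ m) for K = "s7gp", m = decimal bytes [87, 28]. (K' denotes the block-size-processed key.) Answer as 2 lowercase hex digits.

Key "s7gp" = 73 37 67 70 is 4 bytes ≤ B = 5; zero-pad to 5 bytes: K' = 73 37 67 70 00.
K' ⊕ ipad = 45 01 51 46 36.
Inner input = 45 01 51 46 36 ∥ 57 1c.
Inner hash: sum = 69+1+81+70+54+87+28 = 390; mod 256 = 134 → 86.

86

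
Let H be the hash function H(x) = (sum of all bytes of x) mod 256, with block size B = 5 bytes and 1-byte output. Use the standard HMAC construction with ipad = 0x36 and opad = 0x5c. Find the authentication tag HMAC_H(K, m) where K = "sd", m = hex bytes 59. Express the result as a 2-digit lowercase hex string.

0d

Key "sd" = 73 64 is 2 bytes ≤ B = 5; zero-pad to 5 bytes: K' = 73 64 00 00 00.
K' ⊕ ipad = 45 52 36 36 36.  K' ⊕ opad = 2f 38 5c 5c 5c.
Inner input = (K'⊕ipad) ∥ m = 45 52 36 36 36 ∥ 59.
Inner hash: sum = 69+82+54+54+54+89 = 402; mod 256 = 146 → 92.
Outer input = (K'⊕opad) ∥ inner = 2f 38 5c 5c 5c ∥ 92.
Outer hash (tag): sum = 47+56+92+92+92+146 = 525; mod 256 = 13 → 0d.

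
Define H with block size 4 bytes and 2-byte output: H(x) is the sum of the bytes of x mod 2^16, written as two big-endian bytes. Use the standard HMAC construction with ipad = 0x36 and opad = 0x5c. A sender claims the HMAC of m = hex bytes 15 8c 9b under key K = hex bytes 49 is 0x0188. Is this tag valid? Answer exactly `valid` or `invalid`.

valid

Key hex bytes 49 is 1 byte ≤ B = 4; zero-pad to 4 bytes: K' = 49 00 00 00.
K' ⊕ ipad = 7f 36 36 36; K' ⊕ opad = 15 5c 5c 5c.
Inner hash: sum = 127+54+54+54+21+140+155 = 605 → 02 5d.
Outer hash (recomputed tag): sum = 21+92+92+92+2+93 = 392 → 01 88.
Recomputed tag = 0188; claimed = 0188 → match.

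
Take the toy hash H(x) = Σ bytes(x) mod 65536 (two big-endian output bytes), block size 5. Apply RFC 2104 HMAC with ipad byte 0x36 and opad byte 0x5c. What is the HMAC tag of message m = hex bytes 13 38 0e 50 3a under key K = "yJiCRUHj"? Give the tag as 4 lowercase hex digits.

Key "yJiCRUHj" = 79 4a 69 43 52 55 48 6a is 8 bytes > B = 5, so hash it first: H(key) = 02 c8, then zero-pad to 5 bytes: K' = 02 c8 00 00 00.
K' ⊕ ipad = 34 fe 36 36 36.  K' ⊕ opad = 5e 94 5c 5c 5c.
Inner input = (K'⊕ipad) ∥ m = 34 fe 36 36 36 ∥ 13 38 0e 50 3a.
Inner hash: sum = 52+254+54+54+54+19+56+14+80+58 = 695 → 02 b7.
Outer input = (K'⊕opad) ∥ inner = 5e 94 5c 5c 5c ∥ 02 b7.
Outer hash (tag): sum = 94+148+92+92+92+2+183 = 703 → 02 bf.

02bf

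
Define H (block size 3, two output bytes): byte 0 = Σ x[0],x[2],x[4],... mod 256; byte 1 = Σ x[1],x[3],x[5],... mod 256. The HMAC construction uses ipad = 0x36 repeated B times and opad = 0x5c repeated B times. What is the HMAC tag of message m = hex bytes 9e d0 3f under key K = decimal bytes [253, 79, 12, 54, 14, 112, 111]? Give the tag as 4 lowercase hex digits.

d65f

Key decimal bytes [253, 79, 12, 54, 14, 112, 111] = fd 4f 0c 36 0e 70 6f is 7 bytes > B = 3, so hash it first: H(key) = 86 f5, then zero-pad to 3 bytes: K' = 86 f5 00.
K' ⊕ ipad = b0 c3 36.  K' ⊕ opad = da a9 5c.
Inner input = (K'⊕ipad) ∥ m = b0 c3 36 ∥ 9e d0 3f.
Inner hash: even-index sum = 438 mod 256 = 182; odd-index sum = 416 mod 256 = 160 → b6 a0.
Outer input = (K'⊕opad) ∥ inner = da a9 5c ∥ b6 a0.
Outer hash (tag): even-index sum = 470 mod 256 = 214; odd-index sum = 351 mod 256 = 95 → d6 5f.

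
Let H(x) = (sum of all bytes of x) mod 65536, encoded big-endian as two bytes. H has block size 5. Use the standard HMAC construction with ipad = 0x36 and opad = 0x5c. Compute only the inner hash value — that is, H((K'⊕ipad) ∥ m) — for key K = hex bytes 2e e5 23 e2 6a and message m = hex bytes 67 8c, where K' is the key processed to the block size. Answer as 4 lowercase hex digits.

0323

Key hex bytes 2e e5 23 e2 6a is exactly B = 5 bytes: K' = 2e e5 23 e2 6a.
K' ⊕ ipad = 18 d3 15 d4 5c.
Inner input = 18 d3 15 d4 5c ∥ 67 8c.
Inner hash: sum = 24+211+21+212+92+103+140 = 803 → 03 23.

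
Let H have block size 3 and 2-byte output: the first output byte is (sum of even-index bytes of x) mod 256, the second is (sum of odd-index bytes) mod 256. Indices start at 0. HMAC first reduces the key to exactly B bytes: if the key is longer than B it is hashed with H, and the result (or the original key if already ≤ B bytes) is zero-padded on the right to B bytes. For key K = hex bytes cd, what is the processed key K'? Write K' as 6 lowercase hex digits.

Key hex bytes cd is 1 byte ≤ B = 3; zero-pad to 3 bytes: K' = cd 00 00.

cd0000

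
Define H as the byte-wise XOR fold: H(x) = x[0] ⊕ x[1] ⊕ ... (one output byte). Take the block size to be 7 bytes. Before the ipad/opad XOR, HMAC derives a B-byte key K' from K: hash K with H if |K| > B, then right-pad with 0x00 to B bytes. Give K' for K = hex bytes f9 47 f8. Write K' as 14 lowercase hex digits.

f947f800000000

Key hex bytes f9 47 f8 is 3 bytes ≤ B = 7; zero-pad to 7 bytes: K' = f9 47 f8 00 00 00 00.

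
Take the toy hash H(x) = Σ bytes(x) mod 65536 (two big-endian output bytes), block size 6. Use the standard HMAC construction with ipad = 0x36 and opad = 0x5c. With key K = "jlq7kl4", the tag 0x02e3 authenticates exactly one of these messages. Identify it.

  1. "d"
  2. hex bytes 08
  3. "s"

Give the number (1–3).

3

Key "jlq7kl4" = 6a 6c 71 37 6b 6c 34 is 7 bytes > B = 6, so hash it first: H(key) = 02 89, then zero-pad to 6 bytes: K' = 02 89 00 00 00 00.
K' ⊕ ipad = 34 bf 36 36 36 36; K' ⊕ opad = 5e d5 5c 5c 5c 5c.
m1: inner = H(34 bf 36 36 36 36 64) = 02 2f; tag = H(5e d5 5c 5c 5c 5c 02 2f) = 02d4
m2: inner = H(34 bf 36 36 36 36 08) = 01 d3; tag = H(5e d5 5c 5c 5c 5c 01 d3) = 0377
m3: inner = H(34 bf 36 36 36 36 73) = 02 3e; tag = H(5e d5 5c 5c 5c 5c 02 3e) = 02e3 ← matches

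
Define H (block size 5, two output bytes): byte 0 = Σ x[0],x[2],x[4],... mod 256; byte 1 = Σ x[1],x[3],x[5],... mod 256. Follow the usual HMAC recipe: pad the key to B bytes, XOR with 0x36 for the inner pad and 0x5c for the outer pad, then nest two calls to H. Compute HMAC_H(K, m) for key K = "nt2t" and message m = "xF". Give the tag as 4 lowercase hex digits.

f828

Key "nt2t" = 6e 74 32 74 is 4 bytes ≤ B = 5; zero-pad to 5 bytes: K' = 6e 74 32 74 00.
K' ⊕ ipad = 58 42 04 42 36.  K' ⊕ opad = 32 28 6e 28 5c.
Inner input = (K'⊕ipad) ∥ m = 58 42 04 42 36 ∥ 78 46.
Inner hash: even-index sum = 216 mod 256 = 216; odd-index sum = 252 mod 256 = 252 → d8 fc.
Outer input = (K'⊕opad) ∥ inner = 32 28 6e 28 5c ∥ d8 fc.
Outer hash (tag): even-index sum = 504 mod 256 = 248; odd-index sum = 296 mod 256 = 40 → f8 28.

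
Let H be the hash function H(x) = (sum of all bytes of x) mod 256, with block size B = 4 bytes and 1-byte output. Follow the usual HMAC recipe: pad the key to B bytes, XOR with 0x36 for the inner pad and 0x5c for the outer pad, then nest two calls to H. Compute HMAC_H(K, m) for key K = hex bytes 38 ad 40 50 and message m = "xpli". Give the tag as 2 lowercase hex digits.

Key hex bytes 38 ad 40 50 is exactly B = 4 bytes: K' = 38 ad 40 50.
K' ⊕ ipad = 0e 9b 76 66.  K' ⊕ opad = 64 f1 1c 0c.
Inner input = (K'⊕ipad) ∥ m = 0e 9b 76 66 ∥ 78 70 6c 69.
Inner hash: sum = 14+155+118+102+120+112+108+105 = 834; mod 256 = 66 → 42.
Outer input = (K'⊕opad) ∥ inner = 64 f1 1c 0c ∥ 42.
Outer hash (tag): sum = 100+241+28+12+66 = 447; mod 256 = 191 → bf.

bf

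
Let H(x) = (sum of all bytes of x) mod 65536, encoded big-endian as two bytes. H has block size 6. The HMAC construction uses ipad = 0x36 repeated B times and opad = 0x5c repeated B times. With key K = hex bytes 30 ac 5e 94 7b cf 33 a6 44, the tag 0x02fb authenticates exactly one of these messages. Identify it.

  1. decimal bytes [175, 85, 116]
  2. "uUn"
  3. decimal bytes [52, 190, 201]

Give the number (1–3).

3

Key hex bytes 30 ac 5e 94 7b cf 33 a6 44 is 9 bytes > B = 6, so hash it first: H(key) = 04 35, then zero-pad to 6 bytes: K' = 04 35 00 00 00 00.
K' ⊕ ipad = 32 03 36 36 36 36; K' ⊕ opad = 58 69 5c 5c 5c 5c.
m1: inner = H(32 03 36 36 36 36 af 55 74) = 02 85; tag = H(58 69 5c 5c 5c 5c 02 85) = 02b8
m2: inner = H(32 03 36 36 36 36 75 55 6e) = 02 45; tag = H(58 69 5c 5c 5c 5c 02 45) = 0278
m3: inner = H(32 03 36 36 36 36 34 be c9) = 02 c8; tag = H(58 69 5c 5c 5c 5c 02 c8) = 02fb ← matches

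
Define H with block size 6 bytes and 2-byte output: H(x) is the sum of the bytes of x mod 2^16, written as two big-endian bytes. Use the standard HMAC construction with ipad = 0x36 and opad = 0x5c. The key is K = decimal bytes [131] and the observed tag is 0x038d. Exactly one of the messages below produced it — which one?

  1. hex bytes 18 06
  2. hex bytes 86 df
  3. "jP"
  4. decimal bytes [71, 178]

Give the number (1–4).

1

Key decimal bytes [131] = 83 is 1 byte ≤ B = 6; zero-pad to 6 bytes: K' = 83 00 00 00 00 00.
K' ⊕ ipad = b5 36 36 36 36 36; K' ⊕ opad = df 5c 5c 5c 5c 5c.
m1: inner = H(b5 36 36 36 36 36 18 06) = 01 e1; tag = H(df 5c 5c 5c 5c 5c 01 e1) = 038d ← matches
m2: inner = H(b5 36 36 36 36 36 86 df) = 03 28; tag = H(df 5c 5c 5c 5c 5c 03 28) = 02d6
m3: inner = H(b5 36 36 36 36 36 6a 50) = 02 7d; tag = H(df 5c 5c 5c 5c 5c 02 7d) = 032a
m4: inner = H(b5 36 36 36 36 36 47 b2) = 02 bc; tag = H(df 5c 5c 5c 5c 5c 02 bc) = 0369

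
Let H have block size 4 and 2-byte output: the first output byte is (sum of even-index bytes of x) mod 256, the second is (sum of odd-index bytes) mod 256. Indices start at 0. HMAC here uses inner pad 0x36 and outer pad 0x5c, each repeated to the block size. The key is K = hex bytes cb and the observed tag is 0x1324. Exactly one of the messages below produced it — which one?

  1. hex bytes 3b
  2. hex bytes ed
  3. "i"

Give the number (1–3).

2

Key hex bytes cb is 1 byte ≤ B = 4; zero-pad to 4 bytes: K' = cb 00 00 00.
K' ⊕ ipad = fd 36 36 36; K' ⊕ opad = 97 5c 5c 5c.
m1: inner = H(fd 36 36 36 3b) = 6e 6c; tag = H(97 5c 5c 5c 6e 6c) = 6124
m2: inner = H(fd 36 36 36 ed) = 20 6c; tag = H(97 5c 5c 5c 20 6c) = 1324 ← matches
m3: inner = H(fd 36 36 36 69) = 9c 6c; tag = H(97 5c 5c 5c 9c 6c) = 8f24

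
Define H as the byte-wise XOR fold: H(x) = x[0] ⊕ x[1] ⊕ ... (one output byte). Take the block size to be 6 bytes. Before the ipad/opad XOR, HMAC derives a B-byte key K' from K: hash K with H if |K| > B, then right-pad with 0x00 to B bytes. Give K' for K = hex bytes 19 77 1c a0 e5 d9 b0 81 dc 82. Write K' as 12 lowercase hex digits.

810000000000

|K| = 10 > B = 6, so first hash the key.
H(K): XOR 19⊕77⊕1c⊕a0⊕e5⊕d9⊕b0⊕81⊕dc⊕82 = 81.
Zero-pad H(K) = 81 to 6 bytes: K' = 81 00 00 00 00 00.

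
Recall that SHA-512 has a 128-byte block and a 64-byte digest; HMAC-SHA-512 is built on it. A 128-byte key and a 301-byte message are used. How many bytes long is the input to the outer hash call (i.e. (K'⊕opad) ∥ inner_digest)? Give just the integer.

192

Key is 128 ≤ 128 bytes, zero-padded: |K'| = 128.
Outer input = (K'⊕opad) ∥ H(inner) → 128 + 64 = 192 bytes.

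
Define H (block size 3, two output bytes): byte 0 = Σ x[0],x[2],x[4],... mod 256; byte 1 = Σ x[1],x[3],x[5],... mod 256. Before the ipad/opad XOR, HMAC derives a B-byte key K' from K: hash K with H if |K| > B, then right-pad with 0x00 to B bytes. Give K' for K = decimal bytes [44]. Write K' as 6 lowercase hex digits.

Key decimal bytes [44] = 2c is 1 byte ≤ B = 3; zero-pad to 3 bytes: K' = 2c 00 00.

2c0000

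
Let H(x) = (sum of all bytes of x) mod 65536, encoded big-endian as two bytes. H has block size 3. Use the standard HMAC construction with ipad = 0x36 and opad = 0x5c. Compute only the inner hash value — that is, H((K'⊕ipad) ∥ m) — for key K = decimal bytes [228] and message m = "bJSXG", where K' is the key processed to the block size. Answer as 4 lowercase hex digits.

02dc

Key decimal bytes [228] = e4 is 1 byte ≤ B = 3; zero-pad to 3 bytes: K' = e4 00 00.
K' ⊕ ipad = d2 36 36.
Inner input = d2 36 36 ∥ 62 4a 53 58 47.
Inner hash: sum = 210+54+54+98+74+83+88+71 = 732 → 02 dc.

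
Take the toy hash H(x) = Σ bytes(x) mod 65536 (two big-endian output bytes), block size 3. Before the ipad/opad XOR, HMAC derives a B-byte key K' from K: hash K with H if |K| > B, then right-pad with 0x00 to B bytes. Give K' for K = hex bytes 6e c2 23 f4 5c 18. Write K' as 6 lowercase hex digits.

|K| = 6 > B = 3, so first hash the key.
H(K): sum = 110+194+35+244+92+24 = 699 → 02 bb.
Zero-pad H(K) = 02 bb to 3 bytes: K' = 02 bb 00.

02bb00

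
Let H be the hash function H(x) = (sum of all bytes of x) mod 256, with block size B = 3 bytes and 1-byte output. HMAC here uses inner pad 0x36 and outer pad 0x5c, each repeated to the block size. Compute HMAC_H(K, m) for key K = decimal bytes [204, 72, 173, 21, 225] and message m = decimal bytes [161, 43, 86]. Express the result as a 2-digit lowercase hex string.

b2

Key decimal bytes [204, 72, 173, 21, 225] = cc 48 ad 15 e1 is 5 bytes > B = 3, so hash it first: H(key) = b7, then zero-pad to 3 bytes: K' = b7 00 00.
K' ⊕ ipad = 81 36 36.  K' ⊕ opad = eb 5c 5c.
Inner input = (K'⊕ipad) ∥ m = 81 36 36 ∥ a1 2b 56.
Inner hash: sum = 129+54+54+161+43+86 = 527; mod 256 = 15 → 0f.
Outer input = (K'⊕opad) ∥ inner = eb 5c 5c ∥ 0f.
Outer hash (tag): sum = 235+92+92+15 = 434; mod 256 = 178 → b2.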